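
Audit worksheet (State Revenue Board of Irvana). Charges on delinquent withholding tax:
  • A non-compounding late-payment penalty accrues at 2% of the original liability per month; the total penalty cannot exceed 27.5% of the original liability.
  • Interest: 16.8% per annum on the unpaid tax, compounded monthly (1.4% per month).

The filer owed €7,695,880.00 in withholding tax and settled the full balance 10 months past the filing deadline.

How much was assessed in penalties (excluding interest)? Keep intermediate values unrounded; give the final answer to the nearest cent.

€1,539,176.00

Penalty: 10 × 2% × €7,695,880.00 = €1,539,176.00 (below the 27.5% cap of €2,116,367.00)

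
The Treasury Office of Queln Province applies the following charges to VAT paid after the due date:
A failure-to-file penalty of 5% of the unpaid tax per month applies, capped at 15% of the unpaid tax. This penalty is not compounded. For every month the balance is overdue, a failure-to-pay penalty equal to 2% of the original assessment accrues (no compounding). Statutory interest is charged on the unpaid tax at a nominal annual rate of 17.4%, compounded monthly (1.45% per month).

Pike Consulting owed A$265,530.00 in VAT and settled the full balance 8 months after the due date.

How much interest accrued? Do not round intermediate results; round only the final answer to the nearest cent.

A$32,410.82

Interest: A$265,530.00 × ((1 + 0.0145)^8 − 1) = A$265,530.00 × 0.1220609… = A$32,410.8184…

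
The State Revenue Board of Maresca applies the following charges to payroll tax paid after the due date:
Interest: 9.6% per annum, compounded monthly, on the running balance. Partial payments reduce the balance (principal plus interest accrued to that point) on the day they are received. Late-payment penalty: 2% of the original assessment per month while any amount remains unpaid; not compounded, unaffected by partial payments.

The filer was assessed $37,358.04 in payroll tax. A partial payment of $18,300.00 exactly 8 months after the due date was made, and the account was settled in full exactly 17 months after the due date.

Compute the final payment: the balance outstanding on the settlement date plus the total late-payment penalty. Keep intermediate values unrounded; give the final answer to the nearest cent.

Monthly rate = 9.6% ÷ 12 = 0.8%
Balance at month 8: $37,358.0400 × (1 + 0.008)^8 = $39,816.9821…
After $18,300.00 payment: $39,816.9821… − $18,300.00 = $21,516.9821…
Balance at month 17: $21,516.9821… × (1 + 0.008)^9 = $23,116.7165…
Penalty: 17 × 2% × $37,358.04 = $12,701.73…
Final settlement = outstanding balance + penalty = $23,116.7165… + $12,701.73… = $35,818.45

$35,818.45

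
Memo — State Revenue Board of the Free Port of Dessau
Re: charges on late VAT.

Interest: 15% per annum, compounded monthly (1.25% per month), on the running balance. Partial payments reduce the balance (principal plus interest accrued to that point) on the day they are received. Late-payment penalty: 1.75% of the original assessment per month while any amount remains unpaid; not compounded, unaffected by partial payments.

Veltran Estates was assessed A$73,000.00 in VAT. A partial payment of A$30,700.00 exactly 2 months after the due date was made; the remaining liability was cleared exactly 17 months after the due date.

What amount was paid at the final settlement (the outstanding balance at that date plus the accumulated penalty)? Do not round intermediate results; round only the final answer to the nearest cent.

Balance at month 2: A$73,000.0000 × (1 + 0.0125)^2 = A$74,836.4063…
After A$30,700.00 payment: A$74,836.4063… − A$30,700.00 = A$44,136.4063…
Balance at month 17: A$44,136.4063… × (1 + 0.0125)^15 = A$53,176.8303…
Penalty: 17 × 1.75% × A$73,000.00 = A$21,717.50
Final settlement = outstanding balance + penalty = A$53,176.8303… + A$21,717.50 = A$74,894.33

A$74,894.33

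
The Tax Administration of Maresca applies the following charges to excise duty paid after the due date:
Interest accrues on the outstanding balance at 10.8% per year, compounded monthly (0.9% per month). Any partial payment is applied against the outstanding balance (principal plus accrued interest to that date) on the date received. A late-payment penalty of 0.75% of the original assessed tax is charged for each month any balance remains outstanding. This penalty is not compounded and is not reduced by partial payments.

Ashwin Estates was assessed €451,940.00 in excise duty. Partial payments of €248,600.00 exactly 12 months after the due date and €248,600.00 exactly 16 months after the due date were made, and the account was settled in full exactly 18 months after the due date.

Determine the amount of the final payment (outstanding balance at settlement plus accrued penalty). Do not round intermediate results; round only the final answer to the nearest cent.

€76,620.19

Balance at month 12: €451,940.0000 × (1 + 0.009)^12 = €503,239.5625…
After €248,600.00 payment: €503,239.5625… − €248,600.00 = €254,639.5625…
Balance at month 16: €254,639.5625… × (1 + 0.009)^4 = €263,931.0858…
After €248,600.00 payment: €263,931.0858… − €248,600.00 = €15,331.0858…
Balance at month 18: €15,331.0858… × (1 + 0.009)^2 = €15,608.2871…
Penalty: 18 × 0.75% × €451,940.00 = €61,011.90
Final settlement = outstanding balance + penalty = €15,608.2871… + €61,011.90 = €76,620.19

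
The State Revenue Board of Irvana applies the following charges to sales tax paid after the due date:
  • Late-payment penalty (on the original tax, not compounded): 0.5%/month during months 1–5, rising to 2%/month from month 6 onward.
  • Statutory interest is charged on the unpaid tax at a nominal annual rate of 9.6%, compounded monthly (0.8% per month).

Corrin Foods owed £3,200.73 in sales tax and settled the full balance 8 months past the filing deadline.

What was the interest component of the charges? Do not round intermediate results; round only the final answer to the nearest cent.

Interest: £3,200.73 × ((1 + 0.008)^8 − 1) = £3,200.73 × 0.0658210… = £210.6751…

£210.68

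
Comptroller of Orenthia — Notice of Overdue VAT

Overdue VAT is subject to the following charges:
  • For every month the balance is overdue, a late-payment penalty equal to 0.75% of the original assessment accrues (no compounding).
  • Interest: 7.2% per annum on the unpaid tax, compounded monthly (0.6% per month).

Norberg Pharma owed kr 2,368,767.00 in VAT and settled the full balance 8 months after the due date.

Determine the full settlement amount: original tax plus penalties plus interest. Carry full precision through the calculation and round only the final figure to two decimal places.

kr 2,627,010.42

Late-payment penalty = 0.75% × kr 2,368,767.00 × 8 mo = kr 142,126.02
Interest: kr 2,368,767.00 × ((1 + 0.006)^8 − 1) = kr 2,368,767.00 × 0.0490202… = kr 116,117.4017…
Total = kr 2,368,767.00 + kr 142,126.0200 + kr 116,117.4017… = kr 2,627,010.42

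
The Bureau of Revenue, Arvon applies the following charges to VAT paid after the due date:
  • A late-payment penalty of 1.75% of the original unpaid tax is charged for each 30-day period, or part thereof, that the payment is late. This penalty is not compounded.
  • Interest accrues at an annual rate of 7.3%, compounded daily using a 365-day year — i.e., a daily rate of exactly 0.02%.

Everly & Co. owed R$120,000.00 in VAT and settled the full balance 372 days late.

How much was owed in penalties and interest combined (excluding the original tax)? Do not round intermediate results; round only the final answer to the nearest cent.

R$36,567.55

Penalty periods: ⌈372/30⌉ = 13; penalty = 13 × 1.75% × R$120,000.00 = R$27,300.00
Interest: R$120,000.00 × ((1 + 0.0002)^372 − 1) = R$120,000.00 × 0.07722960… = R$9,267.5521…
Penalties + interest = R$27,300.0000 + R$9,267.5521… = R$36,567.55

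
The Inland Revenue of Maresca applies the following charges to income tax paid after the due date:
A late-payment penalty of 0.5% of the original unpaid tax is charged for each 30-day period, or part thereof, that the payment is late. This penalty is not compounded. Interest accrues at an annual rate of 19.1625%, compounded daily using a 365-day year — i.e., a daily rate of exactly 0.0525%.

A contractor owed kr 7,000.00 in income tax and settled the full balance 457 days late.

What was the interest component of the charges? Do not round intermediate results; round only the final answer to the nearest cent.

kr 1,897.52

Interest: kr 7,000.00 × ((1 + 0.000525)^457 − 1) = kr 7,000.00 × 0.27107378… = kr 1,897.5165…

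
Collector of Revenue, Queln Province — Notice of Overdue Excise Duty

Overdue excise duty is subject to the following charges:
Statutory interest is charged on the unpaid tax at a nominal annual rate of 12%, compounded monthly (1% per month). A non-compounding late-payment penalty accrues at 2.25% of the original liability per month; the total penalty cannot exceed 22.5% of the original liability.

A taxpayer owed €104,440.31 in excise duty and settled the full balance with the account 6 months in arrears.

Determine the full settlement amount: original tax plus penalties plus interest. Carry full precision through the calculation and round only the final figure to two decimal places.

Penalty: 6 × 2.25% × €104,440.31 = €14,099.44… (below the 22.5% cap of €23,499.07…)
Interest: €104,440.31 × ((1 + 0.01)^6 − 1) = €104,440.31 × 0.0615202… = €6,425.1836…
Total = €104,440.31 + €14,099.4419… + €6,425.1836… = €124,964.94

€124,964.94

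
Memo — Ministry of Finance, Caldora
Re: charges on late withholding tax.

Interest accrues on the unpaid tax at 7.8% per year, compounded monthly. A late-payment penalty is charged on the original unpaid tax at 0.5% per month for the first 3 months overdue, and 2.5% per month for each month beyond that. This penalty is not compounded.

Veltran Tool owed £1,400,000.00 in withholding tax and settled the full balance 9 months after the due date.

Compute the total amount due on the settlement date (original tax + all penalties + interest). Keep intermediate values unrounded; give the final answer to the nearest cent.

Penalty, months 1–3: 3 × 0.5% × £1,400,000.00 = £21,000.00
Penalty, months 4–9: 6 × 2.5% × £1,400,000.00 = £210,000.00
Interest (7.8%/yr ÷ 12 = 0.65%/month): £1,400,000.00 × ((1 + 0.0065)^9 − 1) = £84,062.0128…
Total = £1,400,000.00 + £231,000.0000 + £84,062.0128… = £1,715,062.01

£1,715,062.01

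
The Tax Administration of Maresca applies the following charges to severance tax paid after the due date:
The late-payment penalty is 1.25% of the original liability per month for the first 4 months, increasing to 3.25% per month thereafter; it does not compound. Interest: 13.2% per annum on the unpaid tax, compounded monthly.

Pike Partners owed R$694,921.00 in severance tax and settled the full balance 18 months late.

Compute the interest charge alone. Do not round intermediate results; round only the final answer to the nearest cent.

R$151,246.30

Interest (13.2%/yr ÷ 12 = 1.1%/month): R$694,921.00 × ((1 + 0.011)^18 − 1) = R$151,246.2971…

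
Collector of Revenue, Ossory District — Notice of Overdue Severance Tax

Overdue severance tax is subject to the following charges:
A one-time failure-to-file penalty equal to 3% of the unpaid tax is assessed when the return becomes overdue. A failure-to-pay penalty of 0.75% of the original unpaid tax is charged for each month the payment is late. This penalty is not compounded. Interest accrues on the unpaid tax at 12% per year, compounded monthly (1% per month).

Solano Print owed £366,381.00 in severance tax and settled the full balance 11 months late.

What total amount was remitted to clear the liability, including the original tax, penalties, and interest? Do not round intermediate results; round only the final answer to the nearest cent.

Failure-to-file penalty: 3% × £366,381.00 = £10,991.43
Failure-to-pay penalty: 11 × 0.75% × £366,381.00 = £30,226.43…
Interest: £366,381.00 × ((1 + 0.01)^11 − 1) = £366,381.00 × 0.1156683… = £42,378.6845…
Total = £366,381.00 + £41,217.8625 + £42,378.6845… = £449,977.55

£449,977.55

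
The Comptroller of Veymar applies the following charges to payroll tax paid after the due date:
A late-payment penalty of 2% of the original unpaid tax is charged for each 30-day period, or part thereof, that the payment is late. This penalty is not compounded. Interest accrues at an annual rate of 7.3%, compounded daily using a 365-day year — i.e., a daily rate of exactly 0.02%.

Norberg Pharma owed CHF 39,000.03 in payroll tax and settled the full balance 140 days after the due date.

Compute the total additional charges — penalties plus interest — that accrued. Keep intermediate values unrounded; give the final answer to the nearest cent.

Penalty periods: ⌈140/30⌉ = 5; penalty = 5 × 2% × CHF 39,000.03 = CHF 3,900.00…
Interest: CHF 39,000.03 × ((1 + 0.0002)^140 − 1) = CHF 39,000.03 × 0.02839281… = CHF 1,107.3203…
Penalties + interest = CHF 3,900.0030 + CHF 1,107.3203… = CHF 5,007.32

CHF 5,007.32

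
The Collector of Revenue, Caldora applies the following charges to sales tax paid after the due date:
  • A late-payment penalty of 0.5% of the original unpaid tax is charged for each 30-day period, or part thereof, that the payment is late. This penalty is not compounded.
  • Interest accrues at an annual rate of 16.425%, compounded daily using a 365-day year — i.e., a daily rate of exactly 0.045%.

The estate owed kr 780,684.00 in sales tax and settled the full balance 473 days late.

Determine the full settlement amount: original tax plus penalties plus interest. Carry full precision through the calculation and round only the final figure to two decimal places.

kr 1,028,269.99

Penalty periods: ⌈473/30⌉ = 16; penalty = 16 × 0.5% × kr 780,684.00 = kr 62,454.72
Interest: kr 780,684.00 × ((1 + 0.00045)^473 − 1) = kr 780,684.00 × 0.23713983… = kr 185,131.2676…
Total = kr 780,684.00 + kr 62,454.7200 + kr 185,131.2676… = kr 1,028,269.99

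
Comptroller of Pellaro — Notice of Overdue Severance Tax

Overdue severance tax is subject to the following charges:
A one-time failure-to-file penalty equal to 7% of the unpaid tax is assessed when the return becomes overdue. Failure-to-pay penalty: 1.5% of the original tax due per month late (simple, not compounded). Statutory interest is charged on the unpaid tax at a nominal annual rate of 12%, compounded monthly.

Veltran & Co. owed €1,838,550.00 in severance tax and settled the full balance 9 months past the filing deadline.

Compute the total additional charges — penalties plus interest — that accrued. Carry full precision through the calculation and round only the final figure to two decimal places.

Failure-to-file penalty: 7% × €1,838,550.00 = €128,698.50
Failure-to-pay penalty = 1.5% × €1,838,550.00 × 9 mo = €248,204.25
Interest (12%/yr ÷ 12 = 1%/month): €1,838,550.00 × ((1 + 0.01)^9 − 1) = €172,245.0581…
Penalties + interest = €376,902.7500 + €172,245.0581… = €549,147.81

€549,147.81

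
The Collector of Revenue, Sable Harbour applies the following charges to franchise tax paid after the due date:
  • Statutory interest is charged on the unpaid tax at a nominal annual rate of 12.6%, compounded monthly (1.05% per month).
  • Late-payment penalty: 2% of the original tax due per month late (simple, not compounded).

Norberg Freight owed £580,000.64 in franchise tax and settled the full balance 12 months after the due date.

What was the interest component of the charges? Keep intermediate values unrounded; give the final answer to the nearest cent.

£77,451.72

Interest: £580,000.64 × ((1 + 0.0105)^12 − 1) = £580,000.64 × 0.1335373… = £77,451.7175…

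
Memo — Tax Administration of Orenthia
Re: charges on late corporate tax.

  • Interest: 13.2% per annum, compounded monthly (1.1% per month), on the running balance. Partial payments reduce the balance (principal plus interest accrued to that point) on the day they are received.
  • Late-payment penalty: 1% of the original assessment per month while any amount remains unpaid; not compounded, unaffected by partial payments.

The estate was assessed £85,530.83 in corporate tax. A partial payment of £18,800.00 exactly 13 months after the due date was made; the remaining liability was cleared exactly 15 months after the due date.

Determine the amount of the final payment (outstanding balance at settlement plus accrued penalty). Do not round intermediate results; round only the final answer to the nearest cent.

£94,397.39

Balance at month 13: £85,530.8300 × (1 + 0.011)^13 = £98,602.4507…
After £18,800.00 payment: £98,602.4507… − £18,800.00 = £79,802.4507…
Balance at month 15: £79,802.4507… × (1 + 0.011)^2 = £81,567.7607…
Penalty: 15 × 1% × £85,530.83 = £12,829.62…
Final settlement = outstanding balance + penalty = £81,567.7607… + £12,829.62… = £94,397.39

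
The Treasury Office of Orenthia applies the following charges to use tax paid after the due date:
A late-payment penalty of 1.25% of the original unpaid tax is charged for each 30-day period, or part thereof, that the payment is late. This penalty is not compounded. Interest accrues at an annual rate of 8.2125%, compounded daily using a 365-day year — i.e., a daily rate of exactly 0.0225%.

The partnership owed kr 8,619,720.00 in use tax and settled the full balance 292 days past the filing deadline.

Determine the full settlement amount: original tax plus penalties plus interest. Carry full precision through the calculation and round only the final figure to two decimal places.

kr 10,282,450.24

Penalty periods: ⌈292/30⌉ = 10; penalty = 10 × 1.25% × kr 8,619,720.00 = kr 1,077,465.00
Interest: kr 8,619,720.00 × ((1 + 0.000225)^292 − 1) = kr 8,619,720.00 × 0.06789841… = kr 585,265.2418…
Total = kr 8,619,720.00 + kr 1,077,465.0000 + kr 585,265.2418… = kr 10,282,450.24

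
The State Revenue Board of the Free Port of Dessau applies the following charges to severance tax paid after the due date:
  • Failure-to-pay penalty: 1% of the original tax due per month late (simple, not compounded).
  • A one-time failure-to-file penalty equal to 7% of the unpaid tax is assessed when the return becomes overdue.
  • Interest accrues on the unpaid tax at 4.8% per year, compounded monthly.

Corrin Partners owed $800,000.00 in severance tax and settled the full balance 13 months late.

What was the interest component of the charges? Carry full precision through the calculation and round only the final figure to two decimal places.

Interest (4.8%/yr ÷ 12 = 0.4%/month): $800,000.00 × ((1 + 0.004)^13 − 1) = $42,613.1907…

$42,613.19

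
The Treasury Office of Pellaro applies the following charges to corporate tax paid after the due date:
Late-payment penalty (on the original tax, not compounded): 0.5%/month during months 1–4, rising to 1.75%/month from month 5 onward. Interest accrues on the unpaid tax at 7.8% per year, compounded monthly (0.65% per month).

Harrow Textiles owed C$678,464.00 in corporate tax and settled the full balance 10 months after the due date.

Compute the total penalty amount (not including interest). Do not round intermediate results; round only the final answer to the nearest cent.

Penalty, months 1–4: 4 × 0.5% × C$678,464.00 = C$13,569.28
Penalty, months 5–10: 6 × 1.75% × C$678,464.00 = C$71,238.72
Total penalty = C$13,569.28 + C$71,238.72 = C$84,808.00

C$84,808.00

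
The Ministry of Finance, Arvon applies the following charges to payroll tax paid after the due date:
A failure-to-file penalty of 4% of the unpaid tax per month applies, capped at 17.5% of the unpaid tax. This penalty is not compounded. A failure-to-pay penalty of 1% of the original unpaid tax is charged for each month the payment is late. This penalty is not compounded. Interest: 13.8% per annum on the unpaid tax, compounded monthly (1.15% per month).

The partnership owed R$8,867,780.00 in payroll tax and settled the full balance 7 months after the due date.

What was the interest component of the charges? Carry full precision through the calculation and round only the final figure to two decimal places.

Interest: R$8,867,780.00 × ((1 + 0.0115)^7 − 1) = R$8,867,780.00 × 0.0833311… = R$738,961.8355…

R$738,961.84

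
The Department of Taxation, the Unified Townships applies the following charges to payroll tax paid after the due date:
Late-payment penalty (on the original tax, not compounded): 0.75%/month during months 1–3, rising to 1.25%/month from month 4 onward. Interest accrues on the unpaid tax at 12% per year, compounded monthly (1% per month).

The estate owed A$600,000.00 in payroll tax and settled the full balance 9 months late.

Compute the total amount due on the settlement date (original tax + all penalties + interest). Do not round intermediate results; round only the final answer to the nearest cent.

A$714,711.16

Penalty, months 1–3: 3 × 0.75% × A$600,000.00 = A$13,500.00
Penalty, months 4–9: 6 × 1.25% × A$600,000.00 = A$45,000.00
Interest: A$600,000.00 × ((1 + 0.01)^9 − 1) = A$600,000.00 × 0.0936853… = A$56,211.1636…
Total = A$600,000.00 + A$58,500.0000 + A$56,211.1636… = A$714,711.16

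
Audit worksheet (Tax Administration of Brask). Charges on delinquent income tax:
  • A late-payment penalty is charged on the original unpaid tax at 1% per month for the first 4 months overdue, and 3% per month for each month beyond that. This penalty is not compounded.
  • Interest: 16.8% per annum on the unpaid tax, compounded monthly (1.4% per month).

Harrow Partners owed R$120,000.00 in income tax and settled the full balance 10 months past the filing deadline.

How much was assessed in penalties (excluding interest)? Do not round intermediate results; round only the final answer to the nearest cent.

Penalty, months 1–4: 4 × 1% × R$120,000.00 = R$4,800.00
Penalty, months 5–10: 6 × 3% × R$120,000.00 = R$21,600.00
Total penalty = R$4,800.00 + R$21,600.00 = R$26,400.00

R$26,400.00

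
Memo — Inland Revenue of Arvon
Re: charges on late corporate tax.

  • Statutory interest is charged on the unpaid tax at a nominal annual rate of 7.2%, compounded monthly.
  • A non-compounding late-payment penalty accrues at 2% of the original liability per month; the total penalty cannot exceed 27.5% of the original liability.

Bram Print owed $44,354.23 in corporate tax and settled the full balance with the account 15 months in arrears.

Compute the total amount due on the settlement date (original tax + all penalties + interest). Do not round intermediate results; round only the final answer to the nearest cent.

Penalty (uncapped): 15 × 2% × $44,354.23 = $13,306.27…; cap = 27.5% × $44,354.23 = $12,197.41… → penalty = $12,197.41…
Interest (7.2%/yr ÷ 12 = 0.6%/month): $44,354.23 × ((1 + 0.006)^15 − 1) = $4,163.9783…
Total = $44,354.23 + $12,197.4133… + $4,163.9783… = $60,715.62

$60,715.62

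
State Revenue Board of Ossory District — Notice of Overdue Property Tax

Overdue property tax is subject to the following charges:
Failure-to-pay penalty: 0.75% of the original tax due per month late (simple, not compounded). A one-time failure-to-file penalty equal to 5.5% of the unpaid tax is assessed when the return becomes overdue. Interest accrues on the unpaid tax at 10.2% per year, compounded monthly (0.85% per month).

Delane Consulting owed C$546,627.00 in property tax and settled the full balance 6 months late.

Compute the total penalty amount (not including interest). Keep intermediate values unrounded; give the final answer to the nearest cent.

C$54,662.70

Failure-to-file penalty: 5.5% × C$546,627.00 = C$30,064.49…
Failure-to-pay penalty = 0.75% × C$546,627.00 × 6 mo = C$24,598.22…
Total penalty = C$30,064.49… + C$24,598.22… = C$54,662.70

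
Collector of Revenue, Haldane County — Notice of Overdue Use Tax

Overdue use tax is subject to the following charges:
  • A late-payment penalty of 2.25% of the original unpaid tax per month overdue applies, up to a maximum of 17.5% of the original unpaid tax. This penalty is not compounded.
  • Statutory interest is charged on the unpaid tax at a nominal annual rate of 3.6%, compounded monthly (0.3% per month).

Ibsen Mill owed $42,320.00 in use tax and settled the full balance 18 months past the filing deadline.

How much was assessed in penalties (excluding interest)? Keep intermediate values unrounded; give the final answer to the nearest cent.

$7,406.00

Penalty (uncapped): 18 × 2.25% × $42,320.00 = $17,139.60; cap = 17.5% × $42,320.00 = $7,406.00 → penalty = $7,406.00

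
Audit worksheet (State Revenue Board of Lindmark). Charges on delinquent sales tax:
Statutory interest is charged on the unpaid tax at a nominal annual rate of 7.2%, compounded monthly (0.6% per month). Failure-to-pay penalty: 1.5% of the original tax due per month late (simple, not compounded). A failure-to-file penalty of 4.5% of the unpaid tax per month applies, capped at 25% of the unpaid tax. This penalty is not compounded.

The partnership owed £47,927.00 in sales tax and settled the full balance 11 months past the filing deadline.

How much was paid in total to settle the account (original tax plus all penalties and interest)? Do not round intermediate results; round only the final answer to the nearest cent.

Failure-to-file: 11 × 4.5% × £47,927.00 = £23,723.87…, capped at 25% × £47,927.00 = £11,981.75
Failure-to-pay penalty: 11 × 1.5% × £47,927.00 = £7,907.96…
Interest: £47,927.00 × ((1 + 0.006)^11 − 1) = £47,927.00 × 0.0680161… = £3,259.8062…
Total = £47,927.00 + £19,889.7050 + £3,259.8062… = £71,076.51

£71,076.51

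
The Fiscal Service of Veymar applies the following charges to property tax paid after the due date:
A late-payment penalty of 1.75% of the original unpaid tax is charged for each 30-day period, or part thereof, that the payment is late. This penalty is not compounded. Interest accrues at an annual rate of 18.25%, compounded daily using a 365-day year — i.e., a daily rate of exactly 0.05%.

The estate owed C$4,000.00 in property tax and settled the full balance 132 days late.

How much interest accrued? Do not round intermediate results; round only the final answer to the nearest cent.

C$272.84

Interest: C$4,000.00 × ((1 + 0.0005)^132 − 1) = C$4,000.00 × 0.06820910… = C$272.8364…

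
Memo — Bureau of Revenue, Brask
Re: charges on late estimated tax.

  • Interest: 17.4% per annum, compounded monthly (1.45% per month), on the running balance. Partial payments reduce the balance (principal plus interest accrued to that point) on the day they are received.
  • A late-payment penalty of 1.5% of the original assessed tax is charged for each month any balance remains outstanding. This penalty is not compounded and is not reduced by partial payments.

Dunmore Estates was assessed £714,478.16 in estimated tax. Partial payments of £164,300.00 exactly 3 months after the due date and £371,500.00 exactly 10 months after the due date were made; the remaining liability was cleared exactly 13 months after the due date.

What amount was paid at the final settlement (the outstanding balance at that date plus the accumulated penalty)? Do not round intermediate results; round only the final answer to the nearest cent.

Balance at month 3: £714,478.1600 × (1 + 0.0145)^3 = £746,010.7952…
After £164,300.00 payment: £746,010.7952… − £164,300.00 = £581,710.7952…
Balance at month 10: £581,710.7952… × (1 + 0.0145)^7 = £643,385.8171…
After £371,500.00 payment: £643,385.8171… − £371,500.00 = £271,885.8171…
Balance at month 13: £271,885.8171… × (1 + 0.0145)^3 = £283,885.1709…
Penalty: 13 × 1.5% × £714,478.16 = £139,323.24…
Final settlement = outstanding balance + penalty = £283,885.1709… + £139,323.24… = £423,208.41

£423,208.41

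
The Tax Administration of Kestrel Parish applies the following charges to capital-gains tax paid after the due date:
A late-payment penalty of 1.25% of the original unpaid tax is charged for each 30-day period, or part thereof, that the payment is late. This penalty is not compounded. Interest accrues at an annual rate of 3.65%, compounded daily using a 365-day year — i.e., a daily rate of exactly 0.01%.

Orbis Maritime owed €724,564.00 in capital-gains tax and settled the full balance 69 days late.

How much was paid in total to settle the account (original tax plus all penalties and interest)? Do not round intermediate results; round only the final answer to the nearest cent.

Penalty periods: ⌈69/30⌉ = 3; penalty = 3 × 1.25% × €724,564.00 = €27,171.15
Interest: €724,564.00 × ((1 + 0.0001)^69 − 1) = €724,564.00 × 0.00692351… = €5,016.5279…
Total = €724,564.00 + €27,171.1500 + €5,016.5279… = €756,751.68

€756,751.68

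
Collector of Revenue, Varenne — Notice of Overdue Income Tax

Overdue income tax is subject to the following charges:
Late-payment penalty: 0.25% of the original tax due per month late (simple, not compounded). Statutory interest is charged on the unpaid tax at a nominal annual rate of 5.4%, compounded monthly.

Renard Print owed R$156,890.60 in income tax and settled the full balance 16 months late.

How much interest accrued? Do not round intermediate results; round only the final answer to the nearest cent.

R$11,685.49

Interest (5.4%/yr ÷ 12 = 0.45%/month): R$156,890.60 × ((1 + 0.0045)^16 − 1) = R$11,685.4918…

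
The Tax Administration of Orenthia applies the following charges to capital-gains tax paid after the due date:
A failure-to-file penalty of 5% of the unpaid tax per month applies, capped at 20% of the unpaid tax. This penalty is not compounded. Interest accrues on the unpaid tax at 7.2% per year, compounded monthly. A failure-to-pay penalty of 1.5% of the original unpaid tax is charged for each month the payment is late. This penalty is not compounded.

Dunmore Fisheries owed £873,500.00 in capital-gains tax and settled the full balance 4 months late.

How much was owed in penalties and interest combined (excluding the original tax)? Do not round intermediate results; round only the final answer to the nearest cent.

£248,263.43

Failure-to-file: 4 × 5% × £873,500.00 = £174,700.00, capped at 20% × £873,500.00 = £174,700.00
Failure-to-pay penalty = 1.5% × £873,500.00 × 4 mo = £52,410.00
Interest (7.2%/yr ÷ 12 = 0.6%/month): £873,500.00 × ((1 + 0.006)^4 − 1) = £21,153.4318…
Penalties + interest = £227,110.0000 + £21,153.4318… = £248,263.43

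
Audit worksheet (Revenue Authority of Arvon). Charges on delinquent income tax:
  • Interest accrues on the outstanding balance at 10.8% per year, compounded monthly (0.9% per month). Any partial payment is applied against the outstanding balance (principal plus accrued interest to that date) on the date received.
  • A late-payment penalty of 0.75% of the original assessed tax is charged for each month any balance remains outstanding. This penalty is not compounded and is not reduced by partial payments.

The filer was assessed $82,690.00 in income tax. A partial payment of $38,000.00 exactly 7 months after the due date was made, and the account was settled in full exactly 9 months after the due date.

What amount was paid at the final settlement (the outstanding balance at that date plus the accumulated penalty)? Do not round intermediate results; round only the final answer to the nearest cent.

Balance at month 7: $82,690.0000 × (1 + 0.009)^7 = $88,042.2546…
After $38,000.00 payment: $88,042.2546… − $38,000.00 = $50,042.2546…
Balance at month 9: $50,042.2546… × (1 + 0.009)^2 = $50,947.0686…
Penalty: 9 × 0.75% × $82,690.00 = $5,581.58…
Final settlement = outstanding balance + penalty = $50,947.0686… + $5,581.58… = $56,528.64

$56,528.64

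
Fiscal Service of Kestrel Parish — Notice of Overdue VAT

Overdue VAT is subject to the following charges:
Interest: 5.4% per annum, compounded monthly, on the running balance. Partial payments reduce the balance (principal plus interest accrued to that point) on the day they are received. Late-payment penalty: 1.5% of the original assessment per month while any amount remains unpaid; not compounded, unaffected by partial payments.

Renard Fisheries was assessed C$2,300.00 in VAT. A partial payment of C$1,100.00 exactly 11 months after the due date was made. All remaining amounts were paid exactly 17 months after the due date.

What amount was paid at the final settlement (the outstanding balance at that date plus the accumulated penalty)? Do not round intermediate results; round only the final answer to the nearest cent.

C$1,938.89

Monthly rate = 5.4% ÷ 12 = 0.45%
Balance at month 11: C$2,300.0000 × (1 + 0.0045)^11 = C$2,416.4465…
After C$1,100.00 payment: C$2,416.4465… − C$1,100.00 = C$1,316.4465…
Balance at month 17: C$1,316.4465… × (1 + 0.0045)^6 = C$1,352.3929…
Penalty: 17 × 1.5% × C$2,300.00 = C$586.50
Final settlement = outstanding balance + penalty = C$1,352.3929… + C$586.50 = C$1,938.89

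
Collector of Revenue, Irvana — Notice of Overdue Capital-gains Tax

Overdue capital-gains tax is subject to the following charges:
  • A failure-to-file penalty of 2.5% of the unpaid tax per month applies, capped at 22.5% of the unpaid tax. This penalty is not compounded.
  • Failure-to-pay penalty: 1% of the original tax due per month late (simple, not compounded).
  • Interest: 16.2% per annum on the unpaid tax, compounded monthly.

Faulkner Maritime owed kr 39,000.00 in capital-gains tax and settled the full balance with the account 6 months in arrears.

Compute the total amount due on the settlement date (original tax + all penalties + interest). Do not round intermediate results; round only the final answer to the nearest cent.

kr 50,457.55

Failure-to-file: 6 × 2.5% × kr 39,000.00 = kr 5,850.00 (under the 22.5% cap)
Failure-to-pay penalty = 1% × kr 39,000.00 × 6 mo = kr 2,340.00
Interest (16.2%/yr ÷ 12 = 1.35%/month): kr 39,000.00 × ((1 + 0.0135)^6 − 1) = kr 3,267.5549…
Total = kr 39,000.00 + kr 8,190.0000 + kr 3,267.5549… = kr 50,457.55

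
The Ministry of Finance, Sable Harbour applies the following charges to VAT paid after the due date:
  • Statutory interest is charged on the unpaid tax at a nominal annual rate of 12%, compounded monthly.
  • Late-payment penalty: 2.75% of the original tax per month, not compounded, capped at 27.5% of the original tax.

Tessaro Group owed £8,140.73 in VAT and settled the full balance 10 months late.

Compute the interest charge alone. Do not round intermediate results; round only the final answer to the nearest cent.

Interest (12%/yr ÷ 12 = 1%/month): £8,140.73 × ((1 + 0.01)^10 − 1) = £851.7005…

£851.70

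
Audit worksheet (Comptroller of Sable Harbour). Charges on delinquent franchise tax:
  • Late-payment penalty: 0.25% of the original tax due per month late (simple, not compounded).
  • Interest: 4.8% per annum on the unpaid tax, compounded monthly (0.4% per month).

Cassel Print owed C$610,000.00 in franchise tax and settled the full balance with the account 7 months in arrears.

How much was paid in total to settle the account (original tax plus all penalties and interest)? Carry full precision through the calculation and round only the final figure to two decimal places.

C$637,961.33

Late-payment penalty: 7 × 0.25% × C$610,000.00 = C$10,675.00
Interest: C$610,000.00 × ((1 + 0.004)^7 − 1) = C$610,000.00 × 0.0283382… = C$17,286.3319…
Total = C$610,000.00 + C$10,675.0000 + C$17,286.3319… = C$637,961.33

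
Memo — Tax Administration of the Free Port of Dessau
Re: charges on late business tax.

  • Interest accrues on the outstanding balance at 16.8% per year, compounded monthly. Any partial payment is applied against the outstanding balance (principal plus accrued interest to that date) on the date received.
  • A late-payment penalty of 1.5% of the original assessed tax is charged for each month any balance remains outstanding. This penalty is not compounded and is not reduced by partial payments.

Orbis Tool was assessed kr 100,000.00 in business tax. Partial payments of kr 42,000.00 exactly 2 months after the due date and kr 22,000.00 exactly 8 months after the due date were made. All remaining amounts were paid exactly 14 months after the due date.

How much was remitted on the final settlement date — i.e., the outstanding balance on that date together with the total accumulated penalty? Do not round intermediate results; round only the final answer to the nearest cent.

kr 68,948.05

Monthly rate = 16.8% ÷ 12 = 1.4%
Balance at month 2: kr 100,000.0000 × (1 + 0.014)^2 = kr 102,819.6000
After kr 42,000.00 payment: kr 102,819.6000 − kr 42,000.00 = kr 60,819.6000
Balance at month 8: kr 60,819.6000 × (1 + 0.014)^6 = kr 66,110.6290…
After kr 22,000.00 payment: kr 66,110.6290… − kr 22,000.00 = kr 44,110.6290…
Balance at month 14: kr 44,110.6290… × (1 + 0.014)^6 = kr 47,948.0535…
Penalty: 14 × 1.5% × kr 100,000.00 = kr 21,000.00
Final settlement = outstanding balance + penalty = kr 47,948.0535… + kr 21,000.00 = kr 68,948.05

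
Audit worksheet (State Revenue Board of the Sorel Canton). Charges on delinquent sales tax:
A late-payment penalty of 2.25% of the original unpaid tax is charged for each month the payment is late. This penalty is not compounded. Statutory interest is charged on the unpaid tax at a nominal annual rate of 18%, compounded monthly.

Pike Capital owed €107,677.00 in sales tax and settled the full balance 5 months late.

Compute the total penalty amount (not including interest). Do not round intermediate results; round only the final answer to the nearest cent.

Late-payment penalty: 5 × 2.25% × €107,677.00 = €12,113.66…

€12,113.66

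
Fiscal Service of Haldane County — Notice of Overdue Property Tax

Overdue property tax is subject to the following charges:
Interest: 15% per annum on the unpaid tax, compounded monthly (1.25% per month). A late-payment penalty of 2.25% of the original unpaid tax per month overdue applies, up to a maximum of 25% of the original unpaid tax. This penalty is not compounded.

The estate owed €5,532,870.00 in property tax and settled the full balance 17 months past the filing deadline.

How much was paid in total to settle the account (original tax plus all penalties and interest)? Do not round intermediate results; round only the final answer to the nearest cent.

Penalty (uncapped): 17 × 2.25% × €5,532,870.00 = €2,116,322.78…; cap = 25% × €5,532,870.00 = €1,383,217.50 → penalty = €1,383,217.50
Interest: €5,532,870.00 × ((1 + 0.0125)^17 − 1) = €5,532,870.00 × 0.2351382… = €1,300,988.9103…
Total = €5,532,870.00 + €1,383,217.5000 + €1,300,988.9103… = €8,217,076.41

€8,217,076.41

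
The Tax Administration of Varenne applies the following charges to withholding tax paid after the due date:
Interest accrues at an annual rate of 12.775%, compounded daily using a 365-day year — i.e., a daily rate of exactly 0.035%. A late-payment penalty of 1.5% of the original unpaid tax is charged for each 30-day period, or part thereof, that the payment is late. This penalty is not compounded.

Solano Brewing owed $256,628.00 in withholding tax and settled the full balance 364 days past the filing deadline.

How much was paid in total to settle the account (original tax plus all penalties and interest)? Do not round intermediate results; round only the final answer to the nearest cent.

Penalty periods: ⌈364/30⌉ = 13; penalty = 13 × 1.5% × $256,628.00 = $50,042.46
Interest: $256,628.00 × ((1 + 0.00035)^364 − 1) = $256,628.00 × 0.13584596… = $34,861.8763…
Total = $256,628.00 + $50,042.4600 + $34,861.8763… = $341,532.34

$341,532.34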